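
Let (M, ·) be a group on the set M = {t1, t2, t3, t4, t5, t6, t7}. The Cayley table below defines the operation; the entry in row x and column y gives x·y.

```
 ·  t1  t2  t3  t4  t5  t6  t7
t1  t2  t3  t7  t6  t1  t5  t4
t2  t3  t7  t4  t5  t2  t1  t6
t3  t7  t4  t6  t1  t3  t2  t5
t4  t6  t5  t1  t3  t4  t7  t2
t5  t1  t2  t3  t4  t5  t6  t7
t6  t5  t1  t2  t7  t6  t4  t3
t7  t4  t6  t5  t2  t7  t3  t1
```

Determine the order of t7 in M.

The identity element is t5 (its row matches the header).
t7^1 = t7
t7^2 = t7·t7 = t1
t7^3 = t1·t7 = t4
t7^4 = t4·t7 = t2
t7^5 = t2·t7 = t6
t7^6 = t6·t7 = t3
t7^7 = t3·t7 = t5
The first power of t7 equal to the identity is t7^7, so ord(t7) = 7.

7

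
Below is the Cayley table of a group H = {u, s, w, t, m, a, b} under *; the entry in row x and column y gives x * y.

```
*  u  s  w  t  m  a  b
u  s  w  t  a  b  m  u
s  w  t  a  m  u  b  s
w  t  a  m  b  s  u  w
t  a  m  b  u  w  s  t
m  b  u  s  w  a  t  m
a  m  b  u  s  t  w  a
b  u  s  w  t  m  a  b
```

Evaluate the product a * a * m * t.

m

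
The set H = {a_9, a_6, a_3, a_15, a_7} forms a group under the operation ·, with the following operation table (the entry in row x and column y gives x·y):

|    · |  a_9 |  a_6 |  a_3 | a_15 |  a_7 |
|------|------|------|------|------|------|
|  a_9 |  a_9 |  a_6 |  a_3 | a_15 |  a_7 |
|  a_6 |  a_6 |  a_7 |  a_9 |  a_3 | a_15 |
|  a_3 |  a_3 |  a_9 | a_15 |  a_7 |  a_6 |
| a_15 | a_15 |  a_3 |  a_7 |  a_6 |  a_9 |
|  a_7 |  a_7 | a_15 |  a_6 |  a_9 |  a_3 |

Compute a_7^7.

a_7^1 = a_7
a_7^2 = a_7·a_7 = a_3
a_7^3 = a_3·a_7 = a_6
a_7^4 = a_6·a_7 = a_15
a_7^5 = a_15·a_7 = a_9
a_7^6 = a_9·a_7 = a_7
a_7^7 = a_7·a_7 = a_3
(Structurally, H here is isomorphic to the cyclic group Z_5.)

a_3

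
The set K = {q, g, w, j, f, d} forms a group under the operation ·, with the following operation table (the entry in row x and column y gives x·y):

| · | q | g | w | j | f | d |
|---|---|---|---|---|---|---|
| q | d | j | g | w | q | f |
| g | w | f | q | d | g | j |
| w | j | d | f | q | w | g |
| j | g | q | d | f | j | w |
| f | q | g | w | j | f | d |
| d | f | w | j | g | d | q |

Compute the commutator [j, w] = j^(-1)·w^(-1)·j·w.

q

Identity is f; from the table j^(-1) = j and w^(-1) = w.
j·w = d
d·j = g
g·w = q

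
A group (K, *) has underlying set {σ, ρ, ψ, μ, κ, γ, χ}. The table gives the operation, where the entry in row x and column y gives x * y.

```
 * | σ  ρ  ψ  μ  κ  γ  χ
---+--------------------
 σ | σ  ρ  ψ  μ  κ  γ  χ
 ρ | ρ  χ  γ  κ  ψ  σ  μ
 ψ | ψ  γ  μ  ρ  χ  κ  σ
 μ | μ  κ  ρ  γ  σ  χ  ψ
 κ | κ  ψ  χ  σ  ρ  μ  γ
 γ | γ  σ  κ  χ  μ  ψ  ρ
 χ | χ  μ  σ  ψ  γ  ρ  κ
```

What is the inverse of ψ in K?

χ

First locate the identity: row σ matches the header, so σ is the identity.
Scan row ψ for σ: ψ * χ = σ. Hence ψ^(-1) = χ.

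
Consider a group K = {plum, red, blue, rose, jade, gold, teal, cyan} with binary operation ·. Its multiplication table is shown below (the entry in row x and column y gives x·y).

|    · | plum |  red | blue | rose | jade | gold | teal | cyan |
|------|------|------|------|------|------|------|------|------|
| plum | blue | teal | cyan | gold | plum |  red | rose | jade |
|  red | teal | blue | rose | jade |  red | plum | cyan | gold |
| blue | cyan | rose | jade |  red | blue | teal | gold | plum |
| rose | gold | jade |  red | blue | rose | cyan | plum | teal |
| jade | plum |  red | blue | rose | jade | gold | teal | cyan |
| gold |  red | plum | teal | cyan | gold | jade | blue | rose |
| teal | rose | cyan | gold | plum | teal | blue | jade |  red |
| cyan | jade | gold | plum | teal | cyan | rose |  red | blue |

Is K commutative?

Yes

Check whether the table is symmetric across its main diagonal.
Every entry (row x, col y) equals the entry (row y, col x), so K is abelian.
(In fact K ≅ Z_2 x Z_4.)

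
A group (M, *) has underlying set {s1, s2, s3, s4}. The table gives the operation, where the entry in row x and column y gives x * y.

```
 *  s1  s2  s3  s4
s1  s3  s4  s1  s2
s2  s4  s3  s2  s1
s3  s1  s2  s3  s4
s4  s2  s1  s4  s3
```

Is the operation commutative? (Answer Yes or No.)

Yes

Check whether the table is symmetric across its main diagonal.
Every entry (row x, col y) equals the entry (row y, col x), so M is abelian.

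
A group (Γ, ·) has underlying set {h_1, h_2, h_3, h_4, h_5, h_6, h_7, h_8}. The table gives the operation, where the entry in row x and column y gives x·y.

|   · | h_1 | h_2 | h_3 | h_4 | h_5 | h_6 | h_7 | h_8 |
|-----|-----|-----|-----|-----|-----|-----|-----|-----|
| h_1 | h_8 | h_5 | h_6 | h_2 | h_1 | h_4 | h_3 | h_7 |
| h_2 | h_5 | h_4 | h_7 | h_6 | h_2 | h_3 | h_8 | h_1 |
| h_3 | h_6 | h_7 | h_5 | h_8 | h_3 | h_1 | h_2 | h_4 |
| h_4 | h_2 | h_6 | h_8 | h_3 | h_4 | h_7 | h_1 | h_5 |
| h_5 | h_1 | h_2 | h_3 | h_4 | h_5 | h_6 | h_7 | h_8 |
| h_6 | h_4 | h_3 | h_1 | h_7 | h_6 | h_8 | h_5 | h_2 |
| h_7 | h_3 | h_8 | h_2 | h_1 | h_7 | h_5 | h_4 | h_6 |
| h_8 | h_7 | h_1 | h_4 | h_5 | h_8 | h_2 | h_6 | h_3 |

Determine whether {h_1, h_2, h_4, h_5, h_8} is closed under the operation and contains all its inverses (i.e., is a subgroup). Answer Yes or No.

No

h_1·h_8 = h_7, which is not in {h_1, h_2, h_4, h_5, h_8}.
The subset is not closed under ·, so it is not a subgroup.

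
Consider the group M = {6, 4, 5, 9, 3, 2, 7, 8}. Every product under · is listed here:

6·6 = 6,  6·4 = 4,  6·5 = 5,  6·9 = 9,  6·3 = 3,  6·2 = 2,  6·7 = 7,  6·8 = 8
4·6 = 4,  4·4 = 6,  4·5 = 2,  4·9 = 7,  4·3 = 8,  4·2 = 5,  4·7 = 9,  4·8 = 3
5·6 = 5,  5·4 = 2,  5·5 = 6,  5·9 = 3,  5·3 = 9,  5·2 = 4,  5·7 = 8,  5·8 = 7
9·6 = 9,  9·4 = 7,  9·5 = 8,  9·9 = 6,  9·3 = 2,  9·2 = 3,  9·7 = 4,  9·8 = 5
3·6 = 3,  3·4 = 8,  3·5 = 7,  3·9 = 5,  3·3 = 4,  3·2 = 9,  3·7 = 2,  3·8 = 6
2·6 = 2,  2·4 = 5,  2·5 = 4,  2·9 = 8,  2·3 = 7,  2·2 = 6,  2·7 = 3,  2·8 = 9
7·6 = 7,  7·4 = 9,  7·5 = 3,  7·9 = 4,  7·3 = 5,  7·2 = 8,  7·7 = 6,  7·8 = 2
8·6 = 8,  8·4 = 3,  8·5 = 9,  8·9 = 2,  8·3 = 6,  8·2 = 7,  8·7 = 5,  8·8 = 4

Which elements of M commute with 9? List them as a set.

Compare row 9 with column 9 entry by entry.
7·9 = 4 = 9·7, so 7 commutes with 9.
2·9 = 8 but 9·2 = 3, so 2 does not.
Collecting the elements that commute with 9: C(9) = {4, 6, 7, 9}.

{4, 6, 7, 9}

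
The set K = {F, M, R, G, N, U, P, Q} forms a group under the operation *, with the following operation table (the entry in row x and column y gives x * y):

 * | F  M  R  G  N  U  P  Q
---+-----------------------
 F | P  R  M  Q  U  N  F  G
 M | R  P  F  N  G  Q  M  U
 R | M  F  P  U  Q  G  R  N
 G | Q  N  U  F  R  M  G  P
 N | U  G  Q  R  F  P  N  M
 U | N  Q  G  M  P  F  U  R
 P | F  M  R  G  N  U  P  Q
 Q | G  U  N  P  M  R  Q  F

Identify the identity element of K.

The identity e satisfies e * x = x for all x, so its row in the table reproduces the column headers.
Row P reads: F, M, R, G, N, U, P, Q — exactly the header order. So P is the identity.

P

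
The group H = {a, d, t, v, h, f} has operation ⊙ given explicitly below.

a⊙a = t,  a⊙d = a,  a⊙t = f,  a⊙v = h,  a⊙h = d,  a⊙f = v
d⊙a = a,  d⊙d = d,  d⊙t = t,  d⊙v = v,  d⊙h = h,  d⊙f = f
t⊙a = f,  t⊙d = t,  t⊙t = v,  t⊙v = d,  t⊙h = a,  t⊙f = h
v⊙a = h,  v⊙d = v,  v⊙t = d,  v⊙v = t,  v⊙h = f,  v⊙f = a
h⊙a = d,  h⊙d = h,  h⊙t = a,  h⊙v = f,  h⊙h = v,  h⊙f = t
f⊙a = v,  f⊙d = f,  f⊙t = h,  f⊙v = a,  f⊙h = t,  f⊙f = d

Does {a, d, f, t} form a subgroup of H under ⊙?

No

f ⊙ t = h, which is not in {a, d, f, t}.
The subset is not closed under ⊙, so it is not a subgroup.
(Structurally, H here is isomorphic to the cyclic group Z_6.)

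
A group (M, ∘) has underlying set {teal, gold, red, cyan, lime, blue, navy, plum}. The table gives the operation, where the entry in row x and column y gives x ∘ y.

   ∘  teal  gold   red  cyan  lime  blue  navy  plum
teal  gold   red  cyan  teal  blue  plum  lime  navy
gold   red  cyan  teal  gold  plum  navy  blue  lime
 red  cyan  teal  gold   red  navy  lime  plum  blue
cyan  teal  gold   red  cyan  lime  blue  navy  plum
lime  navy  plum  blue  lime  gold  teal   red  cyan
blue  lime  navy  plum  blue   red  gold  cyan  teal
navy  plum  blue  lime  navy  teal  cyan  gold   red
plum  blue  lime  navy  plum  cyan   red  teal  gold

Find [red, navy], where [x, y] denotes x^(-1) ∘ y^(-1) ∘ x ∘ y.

gold

Identity is cyan; from the table red^(-1) = teal and navy^(-1) = blue.
teal ∘ blue = plum
plum ∘ red = navy
navy ∘ navy = gold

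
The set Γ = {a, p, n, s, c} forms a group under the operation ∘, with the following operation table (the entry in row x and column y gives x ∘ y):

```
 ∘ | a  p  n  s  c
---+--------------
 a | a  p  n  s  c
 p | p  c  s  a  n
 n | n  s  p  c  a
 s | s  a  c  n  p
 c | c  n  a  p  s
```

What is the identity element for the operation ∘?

a

The identity e satisfies e ∘ x = x for all x, so its row in the table reproduces the column headers.
Row a reads: a, p, n, s, c — exactly the header order. So a is the identity.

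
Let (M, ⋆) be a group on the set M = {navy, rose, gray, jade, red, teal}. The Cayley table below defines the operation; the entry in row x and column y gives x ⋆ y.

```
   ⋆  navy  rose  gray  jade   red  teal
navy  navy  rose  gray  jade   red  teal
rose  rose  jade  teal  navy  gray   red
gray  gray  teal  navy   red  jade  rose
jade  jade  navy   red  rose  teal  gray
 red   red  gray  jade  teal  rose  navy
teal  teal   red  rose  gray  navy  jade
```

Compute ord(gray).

The identity element is navy (its row matches the header).
gray^1 = gray
gray^2 = gray ⋆ gray = navy
The first power of gray equal to the identity is gray^2, so ord(gray) = 2.

2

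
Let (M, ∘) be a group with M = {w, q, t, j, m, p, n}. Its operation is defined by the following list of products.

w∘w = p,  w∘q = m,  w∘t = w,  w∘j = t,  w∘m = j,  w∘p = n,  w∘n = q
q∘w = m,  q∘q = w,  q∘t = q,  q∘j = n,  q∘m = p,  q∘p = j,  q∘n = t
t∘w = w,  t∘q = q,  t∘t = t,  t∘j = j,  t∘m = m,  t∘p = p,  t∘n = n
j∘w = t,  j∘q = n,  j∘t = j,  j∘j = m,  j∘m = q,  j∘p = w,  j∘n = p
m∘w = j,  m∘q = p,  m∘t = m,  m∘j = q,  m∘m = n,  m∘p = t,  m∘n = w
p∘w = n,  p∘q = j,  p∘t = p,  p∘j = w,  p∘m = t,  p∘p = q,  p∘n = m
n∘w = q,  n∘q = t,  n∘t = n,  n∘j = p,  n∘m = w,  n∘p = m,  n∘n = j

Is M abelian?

Yes

Check whether the table is symmetric across its main diagonal.
Every entry (row x, col y) equals the entry (row y, col x), so M is abelian.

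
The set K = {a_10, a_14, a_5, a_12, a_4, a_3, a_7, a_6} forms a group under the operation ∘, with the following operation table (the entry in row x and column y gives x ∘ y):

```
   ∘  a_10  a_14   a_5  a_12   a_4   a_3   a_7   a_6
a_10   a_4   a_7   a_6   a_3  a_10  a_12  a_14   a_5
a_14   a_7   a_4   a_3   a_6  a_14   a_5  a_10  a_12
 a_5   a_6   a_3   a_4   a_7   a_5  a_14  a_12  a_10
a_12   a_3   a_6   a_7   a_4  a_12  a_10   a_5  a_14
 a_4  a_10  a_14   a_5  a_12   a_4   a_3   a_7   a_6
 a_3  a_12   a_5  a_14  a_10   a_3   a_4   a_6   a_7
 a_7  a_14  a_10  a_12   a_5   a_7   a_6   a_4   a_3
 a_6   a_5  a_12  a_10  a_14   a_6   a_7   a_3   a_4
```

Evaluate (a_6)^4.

a_4

a_6^1 = a_6
a_6^2 = a_6 ∘ a_6 = a_4
a_6^3 = a_4 ∘ a_6 = a_6
a_6^4 = a_6 ∘ a_6 = a_4
(Structurally, K here is isomorphic to the elementary abelian group (Z_2)^3.)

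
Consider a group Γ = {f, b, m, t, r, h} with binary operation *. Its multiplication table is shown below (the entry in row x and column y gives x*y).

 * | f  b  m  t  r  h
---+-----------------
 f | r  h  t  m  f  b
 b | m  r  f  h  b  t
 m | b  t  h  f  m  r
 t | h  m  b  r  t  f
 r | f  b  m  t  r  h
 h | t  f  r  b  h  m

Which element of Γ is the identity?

The identity e satisfies e*x = x for all x, so its row in the table reproduces the column headers.
Row r reads: f, b, m, t, r, h — exactly the header order. So r is the identity.

r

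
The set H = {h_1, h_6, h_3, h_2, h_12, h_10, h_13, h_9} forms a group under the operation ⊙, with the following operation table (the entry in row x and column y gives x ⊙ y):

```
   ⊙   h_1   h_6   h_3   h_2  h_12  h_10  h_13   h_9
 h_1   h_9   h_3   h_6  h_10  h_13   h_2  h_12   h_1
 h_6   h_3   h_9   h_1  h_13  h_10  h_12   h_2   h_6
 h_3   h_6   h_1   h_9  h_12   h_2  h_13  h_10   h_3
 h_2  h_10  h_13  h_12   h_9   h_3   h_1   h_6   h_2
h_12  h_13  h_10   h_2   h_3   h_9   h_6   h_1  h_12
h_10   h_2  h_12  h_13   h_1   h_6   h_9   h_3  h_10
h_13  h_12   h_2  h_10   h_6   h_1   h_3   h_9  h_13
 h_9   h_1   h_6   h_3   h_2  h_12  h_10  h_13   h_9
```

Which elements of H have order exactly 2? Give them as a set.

Identity is h_9. Compute the order of each non-identity element by repeated multiplication:
  h_1: h_1 → h_9  (order 2)
  h_6: h_6 → h_9  (order 2)
  h_3: h_3 → h_9  (order 2)
  h_2: h_2 → h_9  (order 2)
  h_12: h_12 → h_9  (order 2)
  h_10: h_10 → h_9  (order 2)
  h_13: h_13 → h_9  (order 2)
Elements of order 2: {h_1, h_10, h_12, h_13, h_2, h_3, h_6}.

{h_1, h_10, h_12, h_13, h_2, h_3, h_6}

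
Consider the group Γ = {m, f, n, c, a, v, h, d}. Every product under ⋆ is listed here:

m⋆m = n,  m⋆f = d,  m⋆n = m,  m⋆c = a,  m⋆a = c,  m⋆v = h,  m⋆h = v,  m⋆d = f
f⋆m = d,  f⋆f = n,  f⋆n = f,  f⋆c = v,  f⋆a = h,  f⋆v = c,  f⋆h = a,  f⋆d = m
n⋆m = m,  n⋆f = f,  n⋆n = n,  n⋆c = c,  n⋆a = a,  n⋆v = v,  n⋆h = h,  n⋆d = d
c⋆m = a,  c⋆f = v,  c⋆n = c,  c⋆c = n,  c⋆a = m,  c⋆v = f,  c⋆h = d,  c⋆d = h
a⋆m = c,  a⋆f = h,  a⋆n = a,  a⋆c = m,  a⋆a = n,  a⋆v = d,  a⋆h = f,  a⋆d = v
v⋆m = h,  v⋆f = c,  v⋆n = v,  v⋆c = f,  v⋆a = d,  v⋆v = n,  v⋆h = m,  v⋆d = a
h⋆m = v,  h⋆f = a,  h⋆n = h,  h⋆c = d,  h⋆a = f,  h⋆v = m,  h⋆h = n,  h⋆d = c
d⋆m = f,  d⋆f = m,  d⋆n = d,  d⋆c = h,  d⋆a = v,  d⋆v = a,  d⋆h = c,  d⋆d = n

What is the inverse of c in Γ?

c

First locate the identity: row n matches the header, so n is the identity.
Scan row c for n: c ⋆ c = n. Hence c^(-1) = c.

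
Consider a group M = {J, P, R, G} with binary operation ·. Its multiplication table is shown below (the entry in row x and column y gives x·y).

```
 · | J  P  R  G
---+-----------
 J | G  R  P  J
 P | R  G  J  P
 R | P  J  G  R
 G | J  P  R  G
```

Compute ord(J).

The identity element is G (its row matches the header).
J^1 = J
J^2 = J·J = G
The first power of J equal to the identity is J^2, so ord(J) = 2.

2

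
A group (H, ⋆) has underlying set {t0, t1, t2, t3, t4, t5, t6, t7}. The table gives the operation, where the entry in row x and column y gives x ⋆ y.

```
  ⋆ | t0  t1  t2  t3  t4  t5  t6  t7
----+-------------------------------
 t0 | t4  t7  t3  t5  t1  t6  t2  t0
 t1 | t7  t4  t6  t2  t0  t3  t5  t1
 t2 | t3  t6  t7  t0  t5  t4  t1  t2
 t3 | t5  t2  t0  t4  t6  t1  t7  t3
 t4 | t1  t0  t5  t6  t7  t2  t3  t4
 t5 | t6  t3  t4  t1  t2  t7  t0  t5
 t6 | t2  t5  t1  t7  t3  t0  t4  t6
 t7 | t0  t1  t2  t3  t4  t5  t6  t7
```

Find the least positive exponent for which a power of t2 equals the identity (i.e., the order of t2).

2

The identity element is t7 (its row matches the header).
t2^1 = t2
t2^2 = t2 ⋆ t2 = t7
The first power of t2 equal to the identity is t2^2, so ord(t2) = 2.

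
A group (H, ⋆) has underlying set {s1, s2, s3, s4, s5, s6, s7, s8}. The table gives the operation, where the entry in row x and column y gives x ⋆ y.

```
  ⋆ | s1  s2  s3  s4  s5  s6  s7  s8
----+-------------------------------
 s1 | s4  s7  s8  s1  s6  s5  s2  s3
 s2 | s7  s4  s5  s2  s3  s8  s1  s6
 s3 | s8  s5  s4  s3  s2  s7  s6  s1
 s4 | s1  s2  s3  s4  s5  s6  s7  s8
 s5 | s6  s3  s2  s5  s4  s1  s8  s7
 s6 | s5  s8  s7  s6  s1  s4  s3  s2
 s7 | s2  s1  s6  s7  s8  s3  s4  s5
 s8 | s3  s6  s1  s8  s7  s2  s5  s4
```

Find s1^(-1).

First locate the identity: row s4 matches the header, so s4 is the identity.
Scan row s1 for s4: s1 ⋆ s1 = s4. Hence s1^(-1) = s1.

s1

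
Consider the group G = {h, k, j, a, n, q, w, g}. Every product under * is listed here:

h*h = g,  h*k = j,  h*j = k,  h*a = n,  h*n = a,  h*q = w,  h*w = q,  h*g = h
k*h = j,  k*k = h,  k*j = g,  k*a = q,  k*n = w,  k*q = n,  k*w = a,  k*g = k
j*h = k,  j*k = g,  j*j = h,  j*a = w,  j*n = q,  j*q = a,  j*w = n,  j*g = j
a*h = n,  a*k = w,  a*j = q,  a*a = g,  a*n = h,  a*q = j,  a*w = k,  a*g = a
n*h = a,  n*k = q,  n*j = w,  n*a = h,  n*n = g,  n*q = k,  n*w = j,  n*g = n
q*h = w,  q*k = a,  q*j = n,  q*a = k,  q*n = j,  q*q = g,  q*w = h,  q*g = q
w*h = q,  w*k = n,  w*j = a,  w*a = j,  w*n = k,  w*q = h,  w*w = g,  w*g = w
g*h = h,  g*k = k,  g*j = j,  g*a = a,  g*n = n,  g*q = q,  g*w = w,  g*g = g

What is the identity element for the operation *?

The identity e satisfies e * x = x for all x, so its row in the table reproduces the column headers.
Row g reads: h, k, j, a, n, q, w, g — exactly the header order. So g is the identity.

g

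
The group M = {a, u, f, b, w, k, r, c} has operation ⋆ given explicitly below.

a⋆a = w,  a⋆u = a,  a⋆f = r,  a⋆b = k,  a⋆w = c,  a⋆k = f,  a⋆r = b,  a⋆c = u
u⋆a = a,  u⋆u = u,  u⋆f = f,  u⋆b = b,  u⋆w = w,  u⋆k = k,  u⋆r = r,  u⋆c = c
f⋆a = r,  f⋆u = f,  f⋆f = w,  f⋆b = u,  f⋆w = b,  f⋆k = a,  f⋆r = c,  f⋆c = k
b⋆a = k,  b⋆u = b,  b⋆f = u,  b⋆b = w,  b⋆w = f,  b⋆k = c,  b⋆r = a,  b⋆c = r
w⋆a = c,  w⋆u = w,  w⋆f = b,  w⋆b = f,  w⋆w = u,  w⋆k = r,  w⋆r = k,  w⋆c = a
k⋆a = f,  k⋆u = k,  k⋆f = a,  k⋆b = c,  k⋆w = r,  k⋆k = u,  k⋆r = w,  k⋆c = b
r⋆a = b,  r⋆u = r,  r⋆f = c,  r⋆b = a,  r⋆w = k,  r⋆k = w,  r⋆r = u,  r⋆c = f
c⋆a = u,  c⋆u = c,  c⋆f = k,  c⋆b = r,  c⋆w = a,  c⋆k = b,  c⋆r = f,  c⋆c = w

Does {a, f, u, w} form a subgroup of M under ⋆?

No

f ⋆ w = b, which is not in {a, f, u, w}.
The subset is not closed under ⋆, so it is not a subgroup.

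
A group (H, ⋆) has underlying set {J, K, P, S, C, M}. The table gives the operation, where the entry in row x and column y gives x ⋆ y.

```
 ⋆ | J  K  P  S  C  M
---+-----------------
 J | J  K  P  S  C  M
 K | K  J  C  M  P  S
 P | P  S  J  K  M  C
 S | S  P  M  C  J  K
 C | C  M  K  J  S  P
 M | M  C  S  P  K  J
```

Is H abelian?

C ⋆ P = K but P ⋆ C = M.
Since C and P do not commute, H is not abelian.

No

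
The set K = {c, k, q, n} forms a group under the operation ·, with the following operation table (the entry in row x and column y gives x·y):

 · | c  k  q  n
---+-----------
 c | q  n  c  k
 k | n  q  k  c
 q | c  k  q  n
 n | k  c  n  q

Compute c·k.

n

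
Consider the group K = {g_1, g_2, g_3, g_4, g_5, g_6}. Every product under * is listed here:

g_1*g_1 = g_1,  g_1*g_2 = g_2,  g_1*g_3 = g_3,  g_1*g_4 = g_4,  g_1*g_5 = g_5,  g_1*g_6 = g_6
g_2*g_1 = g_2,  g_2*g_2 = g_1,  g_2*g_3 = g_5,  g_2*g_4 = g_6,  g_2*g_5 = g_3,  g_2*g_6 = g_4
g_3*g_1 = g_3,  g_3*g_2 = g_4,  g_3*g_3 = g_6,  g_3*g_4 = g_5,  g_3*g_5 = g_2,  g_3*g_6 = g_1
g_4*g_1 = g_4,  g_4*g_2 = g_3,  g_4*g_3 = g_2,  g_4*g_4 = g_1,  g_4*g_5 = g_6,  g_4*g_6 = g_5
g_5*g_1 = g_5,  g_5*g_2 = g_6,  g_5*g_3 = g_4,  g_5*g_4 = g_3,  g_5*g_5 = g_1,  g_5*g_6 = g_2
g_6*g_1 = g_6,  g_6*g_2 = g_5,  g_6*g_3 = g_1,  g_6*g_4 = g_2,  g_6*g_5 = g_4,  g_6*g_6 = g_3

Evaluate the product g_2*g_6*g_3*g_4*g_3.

g_1

g_2*g_6 = g_4
g_4*g_3 = g_2
g_2*g_4 = g_6
g_6*g_3 = g_1
(Structurally, K here is isomorphic to the symmetric group S_3.)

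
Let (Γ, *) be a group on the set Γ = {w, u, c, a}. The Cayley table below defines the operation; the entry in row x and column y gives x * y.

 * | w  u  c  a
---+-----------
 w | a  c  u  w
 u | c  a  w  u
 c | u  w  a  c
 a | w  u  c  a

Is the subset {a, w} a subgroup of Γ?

{a, w} contains the identity a.
Checking products: every product of two elements of {a, w} (read from the table) lies in {a, w}, so the set is closed.
In a finite group, a nonempty closed subset is a subgroup. So {a, w} ≤ Γ.

Yes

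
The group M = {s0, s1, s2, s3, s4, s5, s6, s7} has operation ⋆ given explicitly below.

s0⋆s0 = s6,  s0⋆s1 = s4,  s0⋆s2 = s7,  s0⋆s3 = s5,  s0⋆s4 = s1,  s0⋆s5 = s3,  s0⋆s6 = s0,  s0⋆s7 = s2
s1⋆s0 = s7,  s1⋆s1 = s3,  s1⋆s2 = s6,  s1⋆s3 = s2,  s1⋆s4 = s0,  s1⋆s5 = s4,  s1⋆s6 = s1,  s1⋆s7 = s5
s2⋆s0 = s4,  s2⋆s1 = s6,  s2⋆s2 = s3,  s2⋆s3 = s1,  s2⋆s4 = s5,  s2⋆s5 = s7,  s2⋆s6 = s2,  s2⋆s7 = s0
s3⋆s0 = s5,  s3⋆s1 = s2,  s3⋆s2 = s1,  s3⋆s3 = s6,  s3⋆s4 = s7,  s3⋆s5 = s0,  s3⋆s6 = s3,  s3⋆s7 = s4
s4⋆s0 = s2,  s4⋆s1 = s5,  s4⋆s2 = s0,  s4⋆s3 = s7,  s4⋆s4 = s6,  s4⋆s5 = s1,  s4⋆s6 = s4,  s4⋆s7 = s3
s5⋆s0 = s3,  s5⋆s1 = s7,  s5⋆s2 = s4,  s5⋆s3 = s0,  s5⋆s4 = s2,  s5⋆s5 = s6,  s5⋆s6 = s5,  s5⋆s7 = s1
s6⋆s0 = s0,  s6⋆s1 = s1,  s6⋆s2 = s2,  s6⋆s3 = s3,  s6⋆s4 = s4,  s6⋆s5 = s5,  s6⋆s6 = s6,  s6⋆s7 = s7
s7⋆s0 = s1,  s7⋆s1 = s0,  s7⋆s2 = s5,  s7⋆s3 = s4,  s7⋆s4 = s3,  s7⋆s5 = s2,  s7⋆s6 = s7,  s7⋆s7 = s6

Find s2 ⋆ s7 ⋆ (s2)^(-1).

The identity is s6. In row s2, the entry s6 sits in column s1, so s2^(-1) = s1.
s2 ⋆ s7 = s0
s0 ⋆ s1 = s4

s4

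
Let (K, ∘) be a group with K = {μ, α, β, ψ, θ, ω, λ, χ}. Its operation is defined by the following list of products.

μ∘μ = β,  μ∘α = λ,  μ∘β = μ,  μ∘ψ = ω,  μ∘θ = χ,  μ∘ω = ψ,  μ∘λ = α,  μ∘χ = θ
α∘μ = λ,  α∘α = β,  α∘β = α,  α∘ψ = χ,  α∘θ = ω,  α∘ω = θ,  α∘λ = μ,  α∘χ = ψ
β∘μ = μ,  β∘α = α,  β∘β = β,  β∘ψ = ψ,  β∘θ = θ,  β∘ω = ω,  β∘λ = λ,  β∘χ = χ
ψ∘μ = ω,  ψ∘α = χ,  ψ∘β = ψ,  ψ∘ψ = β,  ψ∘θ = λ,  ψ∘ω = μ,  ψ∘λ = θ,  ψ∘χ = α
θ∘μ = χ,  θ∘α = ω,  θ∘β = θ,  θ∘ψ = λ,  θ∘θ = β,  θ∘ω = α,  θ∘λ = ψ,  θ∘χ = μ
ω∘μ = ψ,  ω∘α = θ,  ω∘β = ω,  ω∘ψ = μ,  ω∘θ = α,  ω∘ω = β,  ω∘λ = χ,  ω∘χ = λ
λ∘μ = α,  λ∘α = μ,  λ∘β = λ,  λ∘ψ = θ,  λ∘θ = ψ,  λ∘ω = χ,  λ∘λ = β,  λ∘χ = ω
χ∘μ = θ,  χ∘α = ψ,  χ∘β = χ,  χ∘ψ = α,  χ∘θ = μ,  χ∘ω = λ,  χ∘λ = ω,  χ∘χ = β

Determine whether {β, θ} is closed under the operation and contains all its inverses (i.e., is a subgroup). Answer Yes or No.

{β, θ} contains the identity β.
Checking products: every product of two elements of {β, θ} (read from the table) lies in {β, θ}, so the set is closed.
In a finite group, a nonempty closed subset is a subgroup. So {β, θ} ≤ K.
(Structurally, K here is isomorphic to the elementary abelian group (Z_2)^3.)

Yes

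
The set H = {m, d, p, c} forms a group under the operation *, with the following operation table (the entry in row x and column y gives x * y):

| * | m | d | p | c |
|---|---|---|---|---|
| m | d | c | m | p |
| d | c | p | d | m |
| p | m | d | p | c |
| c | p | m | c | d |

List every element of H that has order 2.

Identity is p. Compute the order of each non-identity element by repeated multiplication:
  m: m → d → c → p  (order 4)
  d: d → p  (order 2)
  c: c → d → m → p  (order 4)
Elements of order 2: {d}.

{d}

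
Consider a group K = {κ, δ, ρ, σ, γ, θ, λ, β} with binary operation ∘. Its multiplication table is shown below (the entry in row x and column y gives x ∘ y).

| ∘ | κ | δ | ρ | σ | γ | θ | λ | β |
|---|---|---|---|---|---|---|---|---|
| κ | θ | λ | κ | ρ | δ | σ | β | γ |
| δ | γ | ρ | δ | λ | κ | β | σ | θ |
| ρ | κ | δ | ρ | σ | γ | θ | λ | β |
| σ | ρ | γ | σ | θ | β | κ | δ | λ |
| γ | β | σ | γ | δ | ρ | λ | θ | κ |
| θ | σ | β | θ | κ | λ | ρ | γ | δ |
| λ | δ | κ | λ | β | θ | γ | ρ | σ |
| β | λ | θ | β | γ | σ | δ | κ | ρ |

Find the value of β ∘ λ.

Read row β, column λ: β ∘ λ = κ.

κ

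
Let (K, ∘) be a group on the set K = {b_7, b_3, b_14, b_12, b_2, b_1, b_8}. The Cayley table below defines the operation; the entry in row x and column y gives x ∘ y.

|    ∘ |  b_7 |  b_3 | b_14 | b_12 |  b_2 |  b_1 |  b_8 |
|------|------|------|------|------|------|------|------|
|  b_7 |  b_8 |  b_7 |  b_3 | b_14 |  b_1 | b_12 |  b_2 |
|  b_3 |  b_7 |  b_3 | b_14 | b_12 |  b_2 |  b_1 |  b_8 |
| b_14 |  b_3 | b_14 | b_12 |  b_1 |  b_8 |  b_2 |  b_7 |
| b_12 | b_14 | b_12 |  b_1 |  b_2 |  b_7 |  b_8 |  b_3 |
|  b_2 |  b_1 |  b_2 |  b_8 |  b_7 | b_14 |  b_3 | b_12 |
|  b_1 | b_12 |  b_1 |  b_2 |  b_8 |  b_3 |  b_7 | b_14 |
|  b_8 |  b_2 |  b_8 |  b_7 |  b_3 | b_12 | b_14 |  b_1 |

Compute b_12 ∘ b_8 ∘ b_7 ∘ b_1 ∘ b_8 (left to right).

b_3

b_12 ∘ b_8 = b_3
b_3 ∘ b_7 = b_7
b_7 ∘ b_1 = b_12
b_12 ∘ b_8 = b_3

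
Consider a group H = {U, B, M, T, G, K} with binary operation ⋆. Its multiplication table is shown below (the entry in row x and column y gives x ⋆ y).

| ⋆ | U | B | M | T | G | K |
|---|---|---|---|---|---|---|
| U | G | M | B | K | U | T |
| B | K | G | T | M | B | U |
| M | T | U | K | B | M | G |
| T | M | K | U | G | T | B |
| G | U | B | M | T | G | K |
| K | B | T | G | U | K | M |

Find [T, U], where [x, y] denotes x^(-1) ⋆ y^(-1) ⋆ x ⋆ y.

Identity is G; from the table T^(-1) = T and U^(-1) = U.
T ⋆ U = M
M ⋆ T = B
B ⋆ U = K

K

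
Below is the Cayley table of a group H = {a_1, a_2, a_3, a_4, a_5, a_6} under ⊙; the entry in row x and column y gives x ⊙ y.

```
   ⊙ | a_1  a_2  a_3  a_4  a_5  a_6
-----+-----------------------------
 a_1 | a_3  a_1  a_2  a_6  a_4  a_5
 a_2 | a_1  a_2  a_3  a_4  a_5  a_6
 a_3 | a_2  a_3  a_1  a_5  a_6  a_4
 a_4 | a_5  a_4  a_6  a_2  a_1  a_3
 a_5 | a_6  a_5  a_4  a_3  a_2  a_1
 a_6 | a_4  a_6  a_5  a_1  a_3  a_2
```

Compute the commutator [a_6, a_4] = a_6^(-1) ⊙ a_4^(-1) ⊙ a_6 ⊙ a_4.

a_3

Identity is a_2; from the table a_6^(-1) = a_6 and a_4^(-1) = a_4.
a_6 ⊙ a_4 = a_1
a_1 ⊙ a_6 = a_5
a_5 ⊙ a_4 = a_3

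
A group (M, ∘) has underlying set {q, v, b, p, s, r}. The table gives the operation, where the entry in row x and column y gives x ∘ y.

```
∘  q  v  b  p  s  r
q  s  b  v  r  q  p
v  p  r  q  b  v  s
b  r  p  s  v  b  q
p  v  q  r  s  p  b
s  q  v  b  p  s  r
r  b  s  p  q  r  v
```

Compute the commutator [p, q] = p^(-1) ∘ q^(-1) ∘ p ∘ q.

r

Identity is s; from the table p^(-1) = p and q^(-1) = q.
p ∘ q = v
v ∘ p = b
b ∘ q = r
(Structurally, M here is isomorphic to the symmetric group S_3.)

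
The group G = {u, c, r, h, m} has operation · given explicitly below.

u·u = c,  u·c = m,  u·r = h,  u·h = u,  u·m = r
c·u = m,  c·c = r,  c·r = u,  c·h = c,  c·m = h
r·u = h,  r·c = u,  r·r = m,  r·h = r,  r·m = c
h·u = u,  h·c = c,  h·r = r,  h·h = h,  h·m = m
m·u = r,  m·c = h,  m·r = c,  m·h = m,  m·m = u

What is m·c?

Read row m, column c: m·c = h.

h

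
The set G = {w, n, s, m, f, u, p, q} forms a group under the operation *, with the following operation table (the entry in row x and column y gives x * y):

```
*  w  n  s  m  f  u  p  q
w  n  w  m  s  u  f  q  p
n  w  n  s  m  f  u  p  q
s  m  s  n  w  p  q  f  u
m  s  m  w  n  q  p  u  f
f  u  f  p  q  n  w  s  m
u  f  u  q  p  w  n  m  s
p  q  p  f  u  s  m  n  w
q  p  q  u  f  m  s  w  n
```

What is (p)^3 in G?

p

p^1 = p
p^2 = p * p = n
p^3 = n * p = p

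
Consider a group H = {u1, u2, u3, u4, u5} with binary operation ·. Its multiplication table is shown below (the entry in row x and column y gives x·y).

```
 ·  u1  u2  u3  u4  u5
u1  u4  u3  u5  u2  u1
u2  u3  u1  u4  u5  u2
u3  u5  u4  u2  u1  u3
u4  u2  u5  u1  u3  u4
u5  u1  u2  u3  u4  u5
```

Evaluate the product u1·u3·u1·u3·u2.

u1·u3 = u5
u5·u1 = u1
u1·u3 = u5
u5·u2 = u2

u2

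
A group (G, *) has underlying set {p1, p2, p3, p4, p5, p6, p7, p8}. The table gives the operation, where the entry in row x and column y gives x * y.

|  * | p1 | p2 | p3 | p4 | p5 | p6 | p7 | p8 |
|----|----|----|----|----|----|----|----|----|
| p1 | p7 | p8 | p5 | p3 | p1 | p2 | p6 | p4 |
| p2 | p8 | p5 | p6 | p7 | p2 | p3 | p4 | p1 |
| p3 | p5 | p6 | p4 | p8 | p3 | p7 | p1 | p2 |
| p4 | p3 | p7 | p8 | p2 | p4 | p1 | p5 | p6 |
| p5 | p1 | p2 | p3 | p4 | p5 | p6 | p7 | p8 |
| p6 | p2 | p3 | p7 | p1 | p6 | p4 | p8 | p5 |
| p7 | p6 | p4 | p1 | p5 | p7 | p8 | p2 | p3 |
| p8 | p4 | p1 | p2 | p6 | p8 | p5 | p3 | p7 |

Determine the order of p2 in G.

2

The identity element is p5 (its row matches the header).
p2^1 = p2
p2^2 = p2 * p2 = p5
The first power of p2 equal to the identity is p2^2, so ord(p2) = 2.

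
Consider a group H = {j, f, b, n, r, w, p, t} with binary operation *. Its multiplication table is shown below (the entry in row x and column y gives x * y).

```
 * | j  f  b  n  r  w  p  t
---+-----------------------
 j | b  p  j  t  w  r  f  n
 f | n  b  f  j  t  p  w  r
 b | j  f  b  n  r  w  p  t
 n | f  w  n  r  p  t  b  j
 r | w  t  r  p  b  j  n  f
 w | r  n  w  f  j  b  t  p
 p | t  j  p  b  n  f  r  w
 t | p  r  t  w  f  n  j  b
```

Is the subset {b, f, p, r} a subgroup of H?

p * r = n, which is not in {b, f, p, r}.
The subset is not closed under *, so it is not a subgroup.
(Structurally, H here is isomorphic to the dihedral group D_4.)

No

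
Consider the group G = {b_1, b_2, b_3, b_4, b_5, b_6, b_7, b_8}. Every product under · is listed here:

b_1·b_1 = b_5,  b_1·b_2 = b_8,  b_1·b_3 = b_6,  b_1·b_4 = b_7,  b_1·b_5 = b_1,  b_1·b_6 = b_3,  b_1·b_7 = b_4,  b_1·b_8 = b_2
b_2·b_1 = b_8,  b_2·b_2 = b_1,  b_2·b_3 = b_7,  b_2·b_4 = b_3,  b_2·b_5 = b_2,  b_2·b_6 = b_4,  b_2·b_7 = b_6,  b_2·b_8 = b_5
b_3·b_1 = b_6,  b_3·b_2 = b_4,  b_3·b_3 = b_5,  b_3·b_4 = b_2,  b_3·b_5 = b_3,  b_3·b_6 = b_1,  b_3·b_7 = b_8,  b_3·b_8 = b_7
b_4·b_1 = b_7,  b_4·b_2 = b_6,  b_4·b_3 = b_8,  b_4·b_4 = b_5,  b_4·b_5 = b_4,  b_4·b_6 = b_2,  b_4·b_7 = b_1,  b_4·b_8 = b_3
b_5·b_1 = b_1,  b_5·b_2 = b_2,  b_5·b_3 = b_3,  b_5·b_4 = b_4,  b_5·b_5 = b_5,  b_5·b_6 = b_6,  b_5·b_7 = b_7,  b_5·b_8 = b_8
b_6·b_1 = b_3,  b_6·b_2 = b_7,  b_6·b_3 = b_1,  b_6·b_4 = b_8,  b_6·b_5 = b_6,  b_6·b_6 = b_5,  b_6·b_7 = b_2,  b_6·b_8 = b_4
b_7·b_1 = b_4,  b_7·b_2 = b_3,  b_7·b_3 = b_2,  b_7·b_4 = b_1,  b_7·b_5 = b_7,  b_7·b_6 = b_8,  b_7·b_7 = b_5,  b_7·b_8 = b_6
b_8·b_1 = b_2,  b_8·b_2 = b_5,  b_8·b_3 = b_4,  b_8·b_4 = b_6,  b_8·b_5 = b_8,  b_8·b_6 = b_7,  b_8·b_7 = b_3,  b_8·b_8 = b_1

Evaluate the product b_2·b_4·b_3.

b_2·b_4 = b_3
b_3·b_3 = b_5

b_5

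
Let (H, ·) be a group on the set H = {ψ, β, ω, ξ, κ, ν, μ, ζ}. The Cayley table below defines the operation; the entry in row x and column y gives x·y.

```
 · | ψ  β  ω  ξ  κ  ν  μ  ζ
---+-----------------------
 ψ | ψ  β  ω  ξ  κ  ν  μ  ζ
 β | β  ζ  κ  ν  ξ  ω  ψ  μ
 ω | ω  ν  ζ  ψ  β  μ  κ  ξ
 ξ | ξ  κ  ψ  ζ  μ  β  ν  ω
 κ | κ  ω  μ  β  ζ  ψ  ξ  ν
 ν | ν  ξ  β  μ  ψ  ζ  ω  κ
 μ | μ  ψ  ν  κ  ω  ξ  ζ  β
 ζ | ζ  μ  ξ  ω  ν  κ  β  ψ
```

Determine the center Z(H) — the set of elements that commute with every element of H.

An element z is central iff its row equals its column in the table.
For ξ: ξ·ν = β ≠ μ = ν·ξ, so ξ ∉ Z.
Checking each element this way leaves Z(H) = {ζ, ψ}.

{ζ, ψ}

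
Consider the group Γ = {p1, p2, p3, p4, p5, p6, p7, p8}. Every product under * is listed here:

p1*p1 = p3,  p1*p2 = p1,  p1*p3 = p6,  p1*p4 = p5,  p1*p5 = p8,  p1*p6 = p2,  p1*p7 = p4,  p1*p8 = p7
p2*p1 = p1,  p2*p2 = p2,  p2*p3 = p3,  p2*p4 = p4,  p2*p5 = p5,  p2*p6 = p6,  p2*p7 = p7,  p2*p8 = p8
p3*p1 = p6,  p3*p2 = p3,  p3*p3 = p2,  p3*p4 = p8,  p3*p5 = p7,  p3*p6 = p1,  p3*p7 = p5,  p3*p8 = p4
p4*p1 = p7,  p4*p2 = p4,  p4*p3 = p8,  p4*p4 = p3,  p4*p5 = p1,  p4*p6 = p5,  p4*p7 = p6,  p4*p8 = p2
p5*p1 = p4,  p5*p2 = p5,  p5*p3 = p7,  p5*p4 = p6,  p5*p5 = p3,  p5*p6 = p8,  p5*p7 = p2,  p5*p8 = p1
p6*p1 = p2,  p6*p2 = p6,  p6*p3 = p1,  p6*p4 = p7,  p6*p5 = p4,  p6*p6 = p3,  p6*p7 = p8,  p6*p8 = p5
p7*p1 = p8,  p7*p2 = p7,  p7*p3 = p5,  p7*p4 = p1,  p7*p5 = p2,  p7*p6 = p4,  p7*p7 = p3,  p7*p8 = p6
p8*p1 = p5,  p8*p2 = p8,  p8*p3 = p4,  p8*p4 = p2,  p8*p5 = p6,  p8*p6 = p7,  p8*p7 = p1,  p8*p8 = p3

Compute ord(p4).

The identity element is p2 (its row matches the header).
p4^1 = p4
p4^2 = p4 * p4 = p3
p4^3 = p3 * p4 = p8
p4^4 = p8 * p4 = p2
The first power of p4 equal to the identity is p4^4, so ord(p4) = 4.

4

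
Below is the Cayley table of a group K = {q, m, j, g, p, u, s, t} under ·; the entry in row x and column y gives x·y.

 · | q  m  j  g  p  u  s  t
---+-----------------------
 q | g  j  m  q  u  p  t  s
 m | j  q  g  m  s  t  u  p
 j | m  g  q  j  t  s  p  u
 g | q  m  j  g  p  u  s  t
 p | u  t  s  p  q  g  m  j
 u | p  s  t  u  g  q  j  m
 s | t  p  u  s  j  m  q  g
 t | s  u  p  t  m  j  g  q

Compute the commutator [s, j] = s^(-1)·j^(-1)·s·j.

q

Identity is g; from the table s^(-1) = t and j^(-1) = m.
t·m = u
u·s = j
j·j = q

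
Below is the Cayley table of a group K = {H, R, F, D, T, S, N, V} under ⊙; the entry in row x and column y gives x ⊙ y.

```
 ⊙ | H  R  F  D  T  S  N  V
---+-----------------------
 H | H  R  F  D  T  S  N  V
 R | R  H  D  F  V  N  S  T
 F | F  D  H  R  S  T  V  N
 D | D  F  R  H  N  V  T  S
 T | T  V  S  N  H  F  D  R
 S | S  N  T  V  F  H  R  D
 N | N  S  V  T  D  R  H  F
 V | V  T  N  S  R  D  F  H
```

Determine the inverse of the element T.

T

First locate the identity: row H matches the header, so H is the identity.
Scan row T for H: T ⊙ T = H. Hence T^(-1) = T.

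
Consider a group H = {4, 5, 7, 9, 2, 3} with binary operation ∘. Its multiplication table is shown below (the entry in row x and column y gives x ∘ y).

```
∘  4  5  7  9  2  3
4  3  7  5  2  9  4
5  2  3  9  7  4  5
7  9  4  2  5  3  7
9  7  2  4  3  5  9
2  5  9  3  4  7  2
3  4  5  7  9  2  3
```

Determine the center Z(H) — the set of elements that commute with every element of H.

{3}

An element z is central iff its row equals its column in the table.
For 5: 5 ∘ 7 = 9 ≠ 4 = 7 ∘ 5, so 5 ∉ Z.
Checking each element this way leaves Z(H) = {3}.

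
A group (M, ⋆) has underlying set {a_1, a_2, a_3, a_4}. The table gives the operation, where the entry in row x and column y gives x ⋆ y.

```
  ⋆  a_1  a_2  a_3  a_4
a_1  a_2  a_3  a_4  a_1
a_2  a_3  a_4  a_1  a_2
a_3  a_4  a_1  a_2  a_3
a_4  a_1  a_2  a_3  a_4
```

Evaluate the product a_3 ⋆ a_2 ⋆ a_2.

a_3

a_3 ⋆ a_2 = a_1
a_1 ⋆ a_2 = a_3
(Structurally, M here is isomorphic to the cyclic group Z_4.)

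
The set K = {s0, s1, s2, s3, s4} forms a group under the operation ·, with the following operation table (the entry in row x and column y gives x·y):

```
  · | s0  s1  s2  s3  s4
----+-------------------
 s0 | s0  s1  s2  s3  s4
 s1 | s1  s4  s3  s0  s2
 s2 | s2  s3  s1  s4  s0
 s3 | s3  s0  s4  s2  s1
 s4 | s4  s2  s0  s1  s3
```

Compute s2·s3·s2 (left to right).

s2·s3 = s4
s4·s2 = s0

s0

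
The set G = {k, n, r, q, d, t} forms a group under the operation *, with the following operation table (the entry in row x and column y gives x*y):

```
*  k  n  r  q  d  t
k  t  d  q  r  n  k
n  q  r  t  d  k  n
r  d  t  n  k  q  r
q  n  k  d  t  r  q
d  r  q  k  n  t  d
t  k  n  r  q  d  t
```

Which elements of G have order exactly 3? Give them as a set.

{n, r}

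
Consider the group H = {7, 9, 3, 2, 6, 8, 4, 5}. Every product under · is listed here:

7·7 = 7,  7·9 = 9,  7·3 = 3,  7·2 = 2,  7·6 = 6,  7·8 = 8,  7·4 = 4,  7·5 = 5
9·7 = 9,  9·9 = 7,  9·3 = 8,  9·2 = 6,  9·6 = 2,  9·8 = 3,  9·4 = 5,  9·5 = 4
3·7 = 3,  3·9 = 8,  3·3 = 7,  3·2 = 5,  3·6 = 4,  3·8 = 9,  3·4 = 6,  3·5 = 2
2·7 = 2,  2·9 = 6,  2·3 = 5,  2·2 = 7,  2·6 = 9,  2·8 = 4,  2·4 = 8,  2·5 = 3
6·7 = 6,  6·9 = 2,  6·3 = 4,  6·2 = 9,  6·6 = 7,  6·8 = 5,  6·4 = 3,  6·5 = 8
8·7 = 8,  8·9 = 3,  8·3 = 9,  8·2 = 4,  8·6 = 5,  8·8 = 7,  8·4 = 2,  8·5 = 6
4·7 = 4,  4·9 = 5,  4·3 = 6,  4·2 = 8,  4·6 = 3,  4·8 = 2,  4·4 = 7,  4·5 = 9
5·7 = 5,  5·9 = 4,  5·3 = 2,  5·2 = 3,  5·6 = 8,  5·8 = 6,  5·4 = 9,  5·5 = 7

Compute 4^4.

4^1 = 4
4^2 = 4·4 = 7
4^3 = 7·4 = 4
4^4 = 4·4 = 7

7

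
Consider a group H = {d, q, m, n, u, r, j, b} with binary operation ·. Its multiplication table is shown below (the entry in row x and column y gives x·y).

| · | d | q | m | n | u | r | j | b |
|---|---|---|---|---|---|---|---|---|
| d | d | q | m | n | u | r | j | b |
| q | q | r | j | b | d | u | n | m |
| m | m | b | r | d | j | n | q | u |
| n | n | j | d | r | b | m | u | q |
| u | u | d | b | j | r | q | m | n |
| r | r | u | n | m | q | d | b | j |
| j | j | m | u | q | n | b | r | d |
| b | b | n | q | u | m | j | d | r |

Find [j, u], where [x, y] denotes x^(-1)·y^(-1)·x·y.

r

Identity is d; from the table j^(-1) = b and u^(-1) = q.
b·q = n
n·j = u
u·u = r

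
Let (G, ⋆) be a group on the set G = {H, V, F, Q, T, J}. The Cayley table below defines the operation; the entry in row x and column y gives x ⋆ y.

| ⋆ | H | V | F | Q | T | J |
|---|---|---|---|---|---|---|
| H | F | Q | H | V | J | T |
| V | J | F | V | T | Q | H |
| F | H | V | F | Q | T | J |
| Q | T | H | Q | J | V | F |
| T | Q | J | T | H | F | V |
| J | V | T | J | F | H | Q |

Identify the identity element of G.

The identity e satisfies e ⋆ x = x for all x, so its row in the table reproduces the column headers.
Row F reads: H, V, F, Q, T, J — exactly the header order. So F is the identity.

F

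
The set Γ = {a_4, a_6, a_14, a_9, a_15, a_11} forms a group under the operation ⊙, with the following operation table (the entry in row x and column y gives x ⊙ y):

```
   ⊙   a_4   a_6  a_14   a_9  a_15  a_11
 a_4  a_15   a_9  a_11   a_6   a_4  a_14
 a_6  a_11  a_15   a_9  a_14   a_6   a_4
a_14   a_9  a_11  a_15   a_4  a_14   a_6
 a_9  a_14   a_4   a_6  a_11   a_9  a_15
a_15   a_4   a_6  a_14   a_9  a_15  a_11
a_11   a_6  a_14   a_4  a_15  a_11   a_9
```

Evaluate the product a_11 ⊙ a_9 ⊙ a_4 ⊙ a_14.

a_11

a_11 ⊙ a_9 = a_15
a_15 ⊙ a_4 = a_4
a_4 ⊙ a_14 = a_11
(Structurally, Γ here is isomorphic to the symmetric group S_3.)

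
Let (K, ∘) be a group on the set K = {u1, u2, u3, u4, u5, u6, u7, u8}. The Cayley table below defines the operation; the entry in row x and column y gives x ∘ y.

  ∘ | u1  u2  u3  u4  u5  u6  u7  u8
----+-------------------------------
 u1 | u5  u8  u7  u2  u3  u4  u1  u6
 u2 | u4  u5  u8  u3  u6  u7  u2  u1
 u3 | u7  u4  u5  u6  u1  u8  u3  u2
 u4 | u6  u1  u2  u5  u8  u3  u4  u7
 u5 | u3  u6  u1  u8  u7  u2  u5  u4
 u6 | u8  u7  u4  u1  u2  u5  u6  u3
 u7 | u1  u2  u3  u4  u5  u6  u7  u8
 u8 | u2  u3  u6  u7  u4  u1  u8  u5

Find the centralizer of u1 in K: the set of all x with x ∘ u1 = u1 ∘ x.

Compare row u1 with column u1 entry by entry.
u3 ∘ u1 = u7 = u1 ∘ u3, so u3 commutes with u1.
u6 ∘ u1 = u8 but u1 ∘ u6 = u4, so u6 does not.
Collecting the elements that commute with u1: C(u1) = {u1, u3, u5, u7}.

{u1, u3, u5, u7}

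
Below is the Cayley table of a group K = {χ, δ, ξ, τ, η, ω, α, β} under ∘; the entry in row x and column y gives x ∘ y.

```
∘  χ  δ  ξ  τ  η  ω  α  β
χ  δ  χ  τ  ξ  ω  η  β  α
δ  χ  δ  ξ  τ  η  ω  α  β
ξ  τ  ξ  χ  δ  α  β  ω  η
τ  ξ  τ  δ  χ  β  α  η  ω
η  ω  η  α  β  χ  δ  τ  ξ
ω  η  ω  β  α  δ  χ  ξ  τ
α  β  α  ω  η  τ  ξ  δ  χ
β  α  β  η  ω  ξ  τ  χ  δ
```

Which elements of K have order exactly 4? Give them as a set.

{η, ξ, τ, ω}

Identity is δ. Compute the order of each non-identity element by repeated multiplication:
  χ: χ → δ  (order 2)
  ξ: ξ → χ → τ → δ  (order 4)
  τ: τ → χ → ξ → δ  (order 4)
  η: η → χ → ω → δ  (order 4)
  ω: ω → χ → η → δ  (order 4)
  α: α → δ  (order 2)
  β: β → δ  (order 2)
Elements of order 4: {η, ξ, τ, ω}.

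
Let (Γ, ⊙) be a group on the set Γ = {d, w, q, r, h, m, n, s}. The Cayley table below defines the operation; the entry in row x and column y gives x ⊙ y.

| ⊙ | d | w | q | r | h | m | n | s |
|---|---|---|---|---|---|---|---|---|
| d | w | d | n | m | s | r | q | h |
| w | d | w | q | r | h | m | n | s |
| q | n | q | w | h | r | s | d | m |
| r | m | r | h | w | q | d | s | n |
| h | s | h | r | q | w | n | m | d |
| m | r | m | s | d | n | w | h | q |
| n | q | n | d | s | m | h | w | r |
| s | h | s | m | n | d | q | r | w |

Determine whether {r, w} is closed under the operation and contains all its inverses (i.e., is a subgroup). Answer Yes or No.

{r, w} contains the identity w.
Checking products: every product of two elements of {r, w} (read from the table) lies in {r, w}, so the set is closed.
In a finite group, a nonempty closed subset is a subgroup. So {r, w} ≤ Γ.

Yes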